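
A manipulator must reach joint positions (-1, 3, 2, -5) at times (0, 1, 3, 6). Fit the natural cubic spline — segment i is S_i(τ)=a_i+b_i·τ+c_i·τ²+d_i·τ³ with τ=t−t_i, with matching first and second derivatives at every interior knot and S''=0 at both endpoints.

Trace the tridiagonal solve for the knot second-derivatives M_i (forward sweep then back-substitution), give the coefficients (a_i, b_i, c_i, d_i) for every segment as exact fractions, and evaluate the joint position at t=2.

Δ: Δ0=4, Δ1=-1/2, Δ2=-7/3
row 1: diag=6, rhs=-27; c'=1/3, d'=-9/2
row 2: denom=10−2·1/3=28/3; d'=(-11−2·-9/2)/(28/3)=-3/14
back: M2=-3/14
back: M1=-9/2−1/3·-3/14=-31/7
M: M0=0, M1=-31/7, M2=-3/14, M3=0
seg 0: a=-1, c=M0/2=0, d=(M1−M0)/(6·1)=-31/42, b=Δ0−h0·(2M0+M1)/6=199/42
seg 1: a=3, c=M1/2=-31/14, d=(M2−M1)/(6·2)=59/168, b=Δ1−h1·(2M1+M2)/6=53/21
seg 2: a=2, c=M2/2=-3/28, d=(M3−M2)/(6·3)=1/84, b=Δ2−h2·(2M2+M3)/6=-89/42
t_q=2 → seg 1, τ=1; S=3+53/21·τ+-31/14·τ²+59/168·τ³=205/56

  seg 0: a=-1 b=199/42 c=0 d=-31/42
  seg 1: a=3 b=53/21 c=-31/14 d=59/168
  seg 2: a=2 b=-89/42 c=-3/28 d=1/84
S(2) = 205/56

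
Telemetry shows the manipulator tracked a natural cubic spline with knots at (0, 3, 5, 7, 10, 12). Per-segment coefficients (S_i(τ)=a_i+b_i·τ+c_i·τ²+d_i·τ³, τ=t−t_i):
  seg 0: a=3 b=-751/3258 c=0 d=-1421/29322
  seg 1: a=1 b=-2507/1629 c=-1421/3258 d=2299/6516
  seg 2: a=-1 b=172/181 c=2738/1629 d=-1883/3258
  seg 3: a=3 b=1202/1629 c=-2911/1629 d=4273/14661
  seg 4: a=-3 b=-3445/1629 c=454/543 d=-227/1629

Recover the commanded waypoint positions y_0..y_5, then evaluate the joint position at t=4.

y_0=3 y_1=1 y_2=-1 y_3=3 y_4=-3 y_5=-5
S(4) = -4055/6516

y_0 = S_0(0) = a_0 = 3
y_1 = S_1(0) = a_1 = 1
y_2 = S_2(0) = a_2 = -1
y_3 = S_3(0) = a_3 = 3
y_4 = S_4(0) = a_4 = -3
y_5 = S_4(2) = -5
t_q=4 is in segment 1 (τ=1); S_1(τ)=-4055/6516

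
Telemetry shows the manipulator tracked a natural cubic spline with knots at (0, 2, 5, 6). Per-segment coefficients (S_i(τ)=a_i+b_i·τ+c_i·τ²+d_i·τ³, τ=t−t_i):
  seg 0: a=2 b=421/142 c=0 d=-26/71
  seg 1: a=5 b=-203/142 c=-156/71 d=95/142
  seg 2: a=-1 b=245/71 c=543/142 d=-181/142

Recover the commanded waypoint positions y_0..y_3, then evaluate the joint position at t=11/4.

y_0=2 y_1=5 y_2=-1 y_3=5
S(11/4) = 27029/9088

y_0 = S_0(0) = a_0 = 2
y_1 = S_1(0) = a_1 = 5
y_2 = S_2(0) = a_2 = -1
y_3 = S_2(1) = 5
t_q=11/4 is in segment 1 (τ=3/4); S_1(τ)=27029/9088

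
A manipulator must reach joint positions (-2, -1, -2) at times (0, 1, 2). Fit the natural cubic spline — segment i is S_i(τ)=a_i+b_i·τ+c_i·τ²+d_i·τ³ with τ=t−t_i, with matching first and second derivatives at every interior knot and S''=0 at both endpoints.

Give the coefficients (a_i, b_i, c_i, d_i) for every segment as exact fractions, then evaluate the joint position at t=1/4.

  seg 0: a=-2 b=3/2 c=0 d=-1/2
  seg 1: a=-1 b=0 c=-3/2 d=1/2
S(1/4) = -209/128

Δ: Δ0=1, Δ1=-1
row 1: diag=4, rhs=-12; c'=1/4, d'=-3
back: M1=-3
M: M0=0, M1=-3, M2=0
seg 0: a=-2, c=M0/2=0, d=(M1−M0)/(6·1)=-1/2, b=Δ0−h0·(2M0+M1)/6=3/2
seg 1: a=-1, c=M1/2=-3/2, d=(M2−M1)/(6·1)=1/2, b=Δ1−h1·(2M1+M2)/6=0
t_q=1/4 → seg 0, τ=1/4; S=-2+3/2·τ+0·τ²+-1/2·τ³=-209/128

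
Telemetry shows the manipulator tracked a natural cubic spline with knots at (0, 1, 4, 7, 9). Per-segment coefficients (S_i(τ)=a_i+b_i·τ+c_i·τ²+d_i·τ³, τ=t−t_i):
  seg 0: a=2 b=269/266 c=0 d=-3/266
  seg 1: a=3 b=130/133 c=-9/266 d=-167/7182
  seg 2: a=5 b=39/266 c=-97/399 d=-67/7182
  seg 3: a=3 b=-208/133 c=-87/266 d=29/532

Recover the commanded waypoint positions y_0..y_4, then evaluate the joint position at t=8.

y_0=2 y_1=3 y_2=5 y_3=3 y_4=-1
S(8) = 619/532

y_0 = S_0(0) = a_0 = 2
y_1 = S_1(0) = a_1 = 3
y_2 = S_2(0) = a_2 = 5
y_3 = S_3(0) = a_3 = 3
y_4 = S_3(2) = -1
t_q=8 is in segment 3 (τ=1); S_3(τ)=619/532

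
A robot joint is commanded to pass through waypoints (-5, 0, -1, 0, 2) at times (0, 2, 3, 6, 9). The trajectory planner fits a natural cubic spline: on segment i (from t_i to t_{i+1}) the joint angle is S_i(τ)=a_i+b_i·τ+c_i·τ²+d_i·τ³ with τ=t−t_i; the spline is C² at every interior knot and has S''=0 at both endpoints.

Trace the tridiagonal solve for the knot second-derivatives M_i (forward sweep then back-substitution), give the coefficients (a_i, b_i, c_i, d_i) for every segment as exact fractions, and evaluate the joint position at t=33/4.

  seg 0: a=-5 b=319/85 c=0 d=-213/680
  seg 1: a=0 b=-1/170 c=-639/340 d=301/340
  seg 2: a=-1 b=-377/340 c=66/85 d=-181/1836
  seg 3: a=0 b=151/170 c=-113/1020 d=113/9180
S(33/4) = 6867/4352

Δ: Δ0=5/2, Δ1=-1, Δ2=1/3, Δ3=2/3
row 1: diag=6, rhs=-21; c'=1/6, d'=-7/2
row 2: denom=8−1·1/6=47/6; d'=(8−1·-7/2)/(47/6)=69/47
row 3: denom=12−3·18/47=510/47; d'=(2−3·69/47)/(510/47)=-113/510
back: M3=-113/510
back: M2=69/47−18/47·-113/510=132/85
back: M1=-7/2−1/6·132/85=-639/170
M: M0=0, M1=-639/170, M2=132/85, M3=-113/510, M4=0
seg 0: a=-5, c=M0/2=0, d=(M1−M0)/(6·2)=-213/680, b=Δ0−h0·(2M0+M1)/6=319/85
seg 1: a=0, c=M1/2=-639/340, d=(M2−M1)/(6·1)=301/340, b=Δ1−h1·(2M1+M2)/6=-1/170
seg 2: a=-1, c=M2/2=66/85, d=(M3−M2)/(6·3)=-181/1836, b=Δ2−h2·(2M2+M3)/6=-377/340
seg 3: a=0, c=M3/2=-113/1020, d=(M4−M3)/(6·3)=113/9180, b=Δ3−h3·(2M3+M4)/6=151/170
t_q=33/4 → seg 3, τ=9/4; S=0+151/170·τ+-113/1020·τ²+113/9180·τ³=6867/4352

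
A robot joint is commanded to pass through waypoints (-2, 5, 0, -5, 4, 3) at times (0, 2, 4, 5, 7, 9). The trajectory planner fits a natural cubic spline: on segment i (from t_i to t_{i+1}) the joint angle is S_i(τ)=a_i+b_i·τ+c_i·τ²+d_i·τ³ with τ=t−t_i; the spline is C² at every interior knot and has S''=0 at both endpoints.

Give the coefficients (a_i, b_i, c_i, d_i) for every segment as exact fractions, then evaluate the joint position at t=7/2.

Δ: Δ0=7/2, Δ1=-5/2, Δ2=-5, Δ3=9/2, Δ4=-1/2
row 1: diag=8, rhs=-36; c'=1/4, d'=-9/2
row 2: denom=6−2·1/4=11/2; d'=(-15−2·-9/2)/(11/2)=-12/11
row 3: denom=6−1·2/11=64/11; d'=(57−1·-12/11)/(64/11)=639/64
row 4: denom=8−2·11/32=117/16; d'=(-30−2·639/64)/(117/16)=-41/6
back: M4=-41/6
back: M3=639/64−11/32·-41/6=37/3
back: M2=-12/11−2/11·37/3=-10/3
back: M1=-9/2−1/4·-10/3=-11/3
M: M0=0, M1=-11/3, M2=-10/3, M3=37/3, M4=-41/6, M5=0
seg 0: a=-2, c=M0/2=0, d=(M1−M0)/(6·2)=-11/36, b=Δ0−h0·(2M0+M1)/6=85/18
seg 1: a=5, c=M1/2=-11/6, d=(M2−M1)/(6·2)=1/36, b=Δ1−h1·(2M1+M2)/6=19/18
seg 2: a=0, c=M2/2=-5/3, d=(M3−M2)/(6·1)=47/18, b=Δ2−h2·(2M2+M3)/6=-107/18
seg 3: a=-5, c=M3/2=37/6, d=(M4−M3)/(6·2)=-115/72, b=Δ3−h3·(2M3+M4)/6=-13/9
seg 4: a=4, c=M4/2=-41/12, d=(M5−M4)/(6·2)=41/72, b=Δ4−h4·(2M4+M5)/6=73/18
t_q=7/2 → seg 1, τ=3/2; S=5+19/18·τ+-11/6·τ²+1/36·τ³=245/96

  seg 0: a=-2 b=85/18 c=0 d=-11/36
  seg 1: a=5 b=19/18 c=-11/6 d=1/36
  seg 2: a=0 b=-107/18 c=-5/3 d=47/18
  seg 3: a=-5 b=-13/9 c=37/6 d=-115/72
  seg 4: a=4 b=73/18 c=-41/12 d=41/72
S(7/2) = 245/96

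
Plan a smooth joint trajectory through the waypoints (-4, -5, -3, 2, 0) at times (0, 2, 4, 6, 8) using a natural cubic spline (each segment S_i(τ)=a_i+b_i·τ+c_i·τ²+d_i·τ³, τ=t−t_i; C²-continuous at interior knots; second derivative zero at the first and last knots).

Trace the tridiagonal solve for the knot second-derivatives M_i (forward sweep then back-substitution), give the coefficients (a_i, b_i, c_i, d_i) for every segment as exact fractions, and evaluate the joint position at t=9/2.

  seg 0: a=-4 b=-41/56 c=0 d=13/224
  seg 1: a=-5 b=-1/28 c=39/112 d=19/224
  seg 2: a=-3 b=19/8 c=6/7 d=-89/224
  seg 3: a=2 b=29/28 c=-171/112 d=57/224
S(9/2) = -2953/1792

Δ: Δ0=-1/2, Δ1=1, Δ2=5/2, Δ3=-1
row 1: diag=8, rhs=9; c'=1/4, d'=9/8
row 2: denom=8−2·1/4=15/2; d'=(9−2·9/8)/(15/2)=9/10
row 3: denom=8−2·4/15=112/15; d'=(-21−2·9/10)/(112/15)=-171/56
back: M3=-171/56
back: M2=9/10−4/15·-171/56=12/7
back: M1=9/8−1/4·12/7=39/56
M: M0=0, M1=39/56, M2=12/7, M3=-171/56, M4=0
seg 0: a=-4, c=M0/2=0, d=(M1−M0)/(6·2)=13/224, b=Δ0−h0·(2M0+M1)/6=-41/56
seg 1: a=-5, c=M1/2=39/112, d=(M2−M1)/(6·2)=19/224, b=Δ1−h1·(2M1+M2)/6=-1/28
seg 2: a=-3, c=M2/2=6/7, d=(M3−M2)/(6·2)=-89/224, b=Δ2−h2·(2M2+M3)/6=19/8
seg 3: a=2, c=M3/2=-171/112, d=(M4−M3)/(6·2)=57/224, b=Δ3−h3·(2M3+M4)/6=29/28
t_q=9/2 → seg 2, τ=1/2; S=-3+19/8·τ+6/7·τ²+-89/224·τ³=-2953/1792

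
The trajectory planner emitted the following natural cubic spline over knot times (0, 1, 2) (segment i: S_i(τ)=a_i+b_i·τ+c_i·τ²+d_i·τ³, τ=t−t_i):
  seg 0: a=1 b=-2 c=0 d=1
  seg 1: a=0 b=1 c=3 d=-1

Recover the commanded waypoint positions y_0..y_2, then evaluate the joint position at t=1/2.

y_0 = S_0(0) = a_0 = 1
y_1 = S_1(0) = a_1 = 0
y_2 = S_1(1) = 3
t_q=1/2 is in segment 0 (τ=1/2); S_0(τ)=1/8

y_0=1 y_1=0 y_2=3
S(1/2) = 1/8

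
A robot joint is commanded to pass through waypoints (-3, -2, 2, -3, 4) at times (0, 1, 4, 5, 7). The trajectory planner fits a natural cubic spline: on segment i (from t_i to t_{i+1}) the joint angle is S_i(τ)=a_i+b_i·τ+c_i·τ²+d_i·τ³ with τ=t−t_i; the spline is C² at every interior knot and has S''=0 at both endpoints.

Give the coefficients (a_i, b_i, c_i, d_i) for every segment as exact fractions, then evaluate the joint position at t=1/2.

Δ: Δ0=1, Δ1=4/3, Δ2=-5, Δ3=7/2
row 1: diag=8, rhs=2; c'=3/8, d'=1/4
row 2: denom=8−3·3/8=55/8; d'=(-38−3·1/4)/(55/8)=-62/11
row 3: denom=6−1·8/55=322/55; d'=(51−1·-62/11)/(322/55)=445/46
back: M3=445/46
back: M2=-62/11−8/55·445/46=-162/23
back: M1=1/4−3/8·-162/23=133/46
M: M0=0, M1=133/46, M2=-162/23, M3=445/46, M4=0
seg 0: a=-3, c=M0/2=0, d=(M1−M0)/(6·1)=133/276, b=Δ0−h0·(2M0+M1)/6=143/276
seg 1: a=-2, c=M1/2=133/92, d=(M2−M1)/(6·3)=-457/828, b=Δ1−h1·(2M1+M2)/6=271/138
seg 2: a=2, c=M2/2=-81/23, d=(M3−M2)/(6·1)=769/276, b=Δ2−h2·(2M2+M3)/6=-1177/276
seg 3: a=-3, c=M3/2=445/92, d=(M4−M3)/(6·2)=-445/552, b=Δ3−h3·(2M3+M4)/6=-407/138
t_q=1/2 → seg 0, τ=1/2; S=-3+143/276·τ+0·τ²+133/276·τ³=-1973/736

  seg 0: a=-3 b=143/276 c=0 d=133/276
  seg 1: a=-2 b=271/138 c=133/92 d=-457/828
  seg 2: a=2 b=-1177/276 c=-81/23 d=769/276
  seg 3: a=-3 b=-407/138 c=445/92 d=-445/552
S(1/2) = -1973/736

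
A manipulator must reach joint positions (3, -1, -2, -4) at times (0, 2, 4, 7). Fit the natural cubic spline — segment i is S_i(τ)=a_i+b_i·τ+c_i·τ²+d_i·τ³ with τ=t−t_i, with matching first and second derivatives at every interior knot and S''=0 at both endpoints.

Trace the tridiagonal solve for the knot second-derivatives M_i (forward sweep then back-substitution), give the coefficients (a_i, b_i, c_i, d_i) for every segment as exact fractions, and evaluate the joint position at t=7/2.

Δ: Δ0=-2, Δ1=-1/2, Δ2=-2/3
row 1: diag=8, rhs=9; c'=1/4, d'=9/8
row 2: denom=10−2·1/4=19/2; d'=(-1−2·9/8)/(19/2)=-13/38
back: M2=-13/38
back: M1=9/8−1/4·-13/38=23/19
M: M0=0, M1=23/19, M2=-13/38, M3=0
seg 0: a=3, c=M0/2=0, d=(M1−M0)/(6·2)=23/228, b=Δ0−h0·(2M0+M1)/6=-137/57
seg 1: a=-1, c=M1/2=23/38, d=(M2−M1)/(6·2)=-59/456, b=Δ1−h1·(2M1+M2)/6=-68/57
seg 2: a=-2, c=M2/2=-13/76, d=(M3−M2)/(6·3)=13/684, b=Δ2−h2·(2M2+M3)/6=-37/114
t_q=7/2 → seg 1, τ=3/2; S=-1+-68/57·τ+23/38·τ²+-59/456·τ³=-2267/1216

  seg 0: a=3 b=-137/57 c=0 d=23/228
  seg 1: a=-1 b=-68/57 c=23/38 d=-59/456
  seg 2: a=-2 b=-37/114 c=-13/76 d=13/684
S(7/2) = -2267/1216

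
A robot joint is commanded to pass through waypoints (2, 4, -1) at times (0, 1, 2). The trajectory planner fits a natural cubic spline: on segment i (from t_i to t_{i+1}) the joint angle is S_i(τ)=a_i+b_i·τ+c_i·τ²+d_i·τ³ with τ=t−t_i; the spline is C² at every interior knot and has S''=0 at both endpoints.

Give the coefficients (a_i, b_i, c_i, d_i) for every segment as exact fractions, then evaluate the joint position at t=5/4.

Δ: Δ0=2, Δ1=-5
row 1: diag=4, rhs=-42; c'=1/4, d'=-21/2
back: M1=-21/2
M: M0=0, M1=-21/2, M2=0
seg 0: a=2, c=M0/2=0, d=(M1−M0)/(6·1)=-7/4, b=Δ0−h0·(2M0+M1)/6=15/4
seg 1: a=4, c=M1/2=-21/4, d=(M2−M1)/(6·1)=7/4, b=Δ1−h1·(2M1+M2)/6=-3/2
t_q=5/4 → seg 1, τ=1/4; S=4+-3/2·τ+-21/4·τ²+7/4·τ³=851/256

  seg 0: a=2 b=15/4 c=0 d=-7/4
  seg 1: a=4 b=-3/2 c=-21/4 d=7/4
S(5/4) = 851/256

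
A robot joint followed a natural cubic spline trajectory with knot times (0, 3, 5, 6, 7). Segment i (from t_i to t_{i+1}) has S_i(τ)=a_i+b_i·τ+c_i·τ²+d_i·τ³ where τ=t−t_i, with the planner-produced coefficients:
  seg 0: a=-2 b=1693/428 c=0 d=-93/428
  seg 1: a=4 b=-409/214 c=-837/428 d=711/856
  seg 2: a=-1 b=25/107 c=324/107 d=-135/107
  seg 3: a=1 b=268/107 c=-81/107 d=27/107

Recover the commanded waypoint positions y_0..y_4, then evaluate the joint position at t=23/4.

y_0 = S_0(0) = a_0 = -2
y_1 = S_1(0) = a_1 = 4
y_2 = S_2(0) = a_2 = -1
y_3 = S_3(0) = a_3 = 1
y_4 = S_3(1) = 3
t_q=23/4 is in segment 2 (τ=3/4); S_2(τ)=2371/6848

y_0=-2 y_1=4 y_2=-1 y_3=1 y_4=3
S(23/4) = 2371/6848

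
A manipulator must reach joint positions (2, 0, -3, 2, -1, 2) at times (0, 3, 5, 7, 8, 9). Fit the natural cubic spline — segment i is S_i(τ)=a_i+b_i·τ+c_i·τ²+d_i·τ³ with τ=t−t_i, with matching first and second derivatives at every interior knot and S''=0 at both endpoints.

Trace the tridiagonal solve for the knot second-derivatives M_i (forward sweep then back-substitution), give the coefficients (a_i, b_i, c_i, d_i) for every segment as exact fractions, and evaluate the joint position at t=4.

Δ: Δ0=-2/3, Δ1=-3/2, Δ2=5/2, Δ3=-3, Δ4=3
row 1: diag=10, rhs=-5; c'=1/5, d'=-1/2
row 2: denom=8−2·1/5=38/5; d'=(24−2·-1/2)/(38/5)=125/38
row 3: denom=6−2·5/19=104/19; d'=(-33−2·125/38)/(104/19)=-94/13
row 4: denom=4−1·19/104=397/104; d'=(36−1·-94/13)/(397/104)=4496/397
back: M4=4496/397
back: M3=-94/13−19/104·4496/397=-3692/397
back: M2=125/38−5/19·-3692/397=4555/794
back: M1=-1/2−1/5·4555/794=-654/397
M: M0=0, M1=-654/397, M2=4555/794, M3=-3692/397, M4=4496/397, M5=0
seg 0: a=2, c=M0/2=0, d=(M1−M0)/(6·3)=-109/1191, b=Δ0−h0·(2M0+M1)/6=187/1191
seg 1: a=0, c=M1/2=-327/397, d=(M2−M1)/(6·2)=5863/9528, b=Δ1−h1·(2M1+M2)/6=-2756/1191
seg 2: a=-3, c=M2/2=4555/1588, d=(M3−M2)/(6·2)=-11939/9528, b=Δ2−h2·(2M2+M3)/6=4229/2382
seg 3: a=2, c=M3/2=-1846/397, d=(M4−M3)/(6·1)=4094/1191, b=Δ3−h3·(2M3+M4)/6=-2129/1191
seg 4: a=-1, c=M4/2=2248/397, d=(M5−M4)/(6·1)=-2248/1191, b=Δ4−h4·(2M4+M5)/6=-923/1191
t_q=4 → seg 1, τ=1; S=0+-2756/1191·τ+-327/397·τ²+5863/9528·τ³=-8011/3176

  seg 0: a=2 b=187/1191 c=0 d=-109/1191
  seg 1: a=0 b=-2756/1191 c=-327/397 d=5863/9528
  seg 2: a=-3 b=4229/2382 c=4555/1588 d=-11939/9528
  seg 3: a=2 b=-2129/1191 c=-1846/397 d=4094/1191
  seg 4: a=-1 b=-923/1191 c=2248/397 d=-2248/1191
S(4) = -8011/3176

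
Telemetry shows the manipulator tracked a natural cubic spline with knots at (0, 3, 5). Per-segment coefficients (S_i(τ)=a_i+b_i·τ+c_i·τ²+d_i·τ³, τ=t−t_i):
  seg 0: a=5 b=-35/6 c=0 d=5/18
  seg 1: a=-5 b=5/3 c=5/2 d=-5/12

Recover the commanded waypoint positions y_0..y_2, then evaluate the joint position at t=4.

y_0 = S_0(0) = a_0 = 5
y_1 = S_1(0) = a_1 = -5
y_2 = S_1(2) = 5
t_q=4 is in segment 1 (τ=1); S_1(τ)=-5/4

y_0=5 y_1=-5 y_2=5
S(4) = -5/4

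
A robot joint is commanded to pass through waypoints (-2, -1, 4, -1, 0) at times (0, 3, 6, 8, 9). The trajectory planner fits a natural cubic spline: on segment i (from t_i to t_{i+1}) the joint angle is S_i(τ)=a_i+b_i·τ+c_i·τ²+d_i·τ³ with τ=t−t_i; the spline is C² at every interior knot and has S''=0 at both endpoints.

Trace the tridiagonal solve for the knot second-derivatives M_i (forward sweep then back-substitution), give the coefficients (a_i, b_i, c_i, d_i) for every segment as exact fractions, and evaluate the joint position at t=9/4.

  seg 0: a=-2 b=-51/103 c=0 d=256/2781
  seg 1: a=-1 b=205/103 c=256/309 d=-868/2781
  seg 2: a=4 b=-151/103 c=-204/103 d=603/824
  seg 3: a=-1 b=-125/206 c=993/412 d=-331/412
S(9/4) = -851/412

Δ: Δ0=1/3, Δ1=5/3, Δ2=-5/2, Δ3=1
row 1: diag=12, rhs=8; c'=1/4, d'=2/3
row 2: denom=10−3·1/4=37/4; d'=(-25−3·2/3)/(37/4)=-108/37
row 3: denom=6−2·8/37=206/37; d'=(21−2·-108/37)/(206/37)=993/206
back: M3=993/206
back: M2=-108/37−8/37·993/206=-408/103
back: M1=2/3−1/4·-408/103=512/309
M: M0=0, M1=512/309, M2=-408/103, M3=993/206, M4=0
seg 0: a=-2, c=M0/2=0, d=(M1−M0)/(6·3)=256/2781, b=Δ0−h0·(2M0+M1)/6=-51/103
seg 1: a=-1, c=M1/2=256/309, d=(M2−M1)/(6·3)=-868/2781, b=Δ1−h1·(2M1+M2)/6=205/103
seg 2: a=4, c=M2/2=-204/103, d=(M3−M2)/(6·2)=603/824, b=Δ2−h2·(2M2+M3)/6=-151/103
seg 3: a=-1, c=M3/2=993/412, d=(M4−M3)/(6·1)=-331/412, b=Δ3−h3·(2M3+M4)/6=-125/206
t_q=9/4 → seg 0, τ=9/4; S=-2+-51/103·τ+0·τ²+256/2781·τ³=-851/412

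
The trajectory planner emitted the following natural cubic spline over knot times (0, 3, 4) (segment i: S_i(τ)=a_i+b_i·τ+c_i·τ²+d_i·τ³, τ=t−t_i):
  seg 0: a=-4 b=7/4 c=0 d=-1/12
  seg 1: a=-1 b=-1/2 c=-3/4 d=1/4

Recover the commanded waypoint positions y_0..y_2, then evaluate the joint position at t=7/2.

y_0 = S_0(0) = a_0 = -4
y_1 = S_1(0) = a_1 = -1
y_2 = S_1(1) = -2
t_q=7/2 is in segment 1 (τ=1/2); S_1(τ)=-45/32

y_0=-4 y_1=-1 y_2=-2
S(7/2) = -45/32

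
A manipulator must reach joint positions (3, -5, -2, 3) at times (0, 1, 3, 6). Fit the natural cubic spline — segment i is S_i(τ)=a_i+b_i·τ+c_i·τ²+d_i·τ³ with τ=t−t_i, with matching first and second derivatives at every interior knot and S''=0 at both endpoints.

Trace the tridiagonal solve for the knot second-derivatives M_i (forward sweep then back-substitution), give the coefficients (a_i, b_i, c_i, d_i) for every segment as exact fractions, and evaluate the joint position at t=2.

  seg 0: a=3 b=-407/42 c=0 d=71/42
  seg 1: a=-5 b=-97/21 c=71/14 d=-169/168
  seg 2: a=-2 b=151/42 c=-27/28 d=3/28
S(2) = -311/56

Δ: Δ0=-8, Δ1=3/2, Δ2=5/3
row 1: diag=6, rhs=57; c'=1/3, d'=19/2
row 2: denom=10−2·1/3=28/3; d'=(1−2·19/2)/(28/3)=-27/14
back: M2=-27/14
back: M1=19/2−1/3·-27/14=71/7
M: M0=0, M1=71/7, M2=-27/14, M3=0
seg 0: a=3, c=M0/2=0, d=(M1−M0)/(6·1)=71/42, b=Δ0−h0·(2M0+M1)/6=-407/42
seg 1: a=-5, c=M1/2=71/14, d=(M2−M1)/(6·2)=-169/168, b=Δ1−h1·(2M1+M2)/6=-97/21
seg 2: a=-2, c=M2/2=-27/28, d=(M3−M2)/(6·3)=3/28, b=Δ2−h2·(2M2+M3)/6=151/42
t_q=2 → seg 1, τ=1; S=-5+-97/21·τ+71/14·τ²+-169/168·τ³=-311/56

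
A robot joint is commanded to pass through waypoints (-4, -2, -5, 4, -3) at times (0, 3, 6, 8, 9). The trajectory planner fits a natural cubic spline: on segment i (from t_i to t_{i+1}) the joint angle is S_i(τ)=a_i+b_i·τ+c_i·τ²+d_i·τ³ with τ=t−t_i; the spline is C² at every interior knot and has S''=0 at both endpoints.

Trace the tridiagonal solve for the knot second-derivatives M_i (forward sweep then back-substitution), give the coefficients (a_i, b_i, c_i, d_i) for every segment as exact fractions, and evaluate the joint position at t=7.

  seg 0: a=-4 b=598/309 c=0 d=-392/2781
  seg 1: a=-2 b=-578/309 c=-392/309 d=1445/2781
  seg 2: a=-5 b=1405/309 c=351/103 d=-4241/2472
  seg 3: a=4 b=-1489/618 c=-2837/412 d=2837/1236
S(7) = 1021/824

Δ: Δ0=2/3, Δ1=-1, Δ2=9/2, Δ3=-7
row 1: diag=12, rhs=-10; c'=1/4, d'=-5/6
row 2: denom=10−3·1/4=37/4; d'=(33−3·-5/6)/(37/4)=142/37
row 3: denom=6−2·8/37=206/37; d'=(-69−2·142/37)/(206/37)=-2837/206
back: M3=-2837/206
back: M2=142/37−8/37·-2837/206=702/103
back: M1=-5/6−1/4·702/103=-784/309
M: M0=0, M1=-784/309, M2=702/103, M3=-2837/206, M4=0
seg 0: a=-4, c=M0/2=0, d=(M1−M0)/(6·3)=-392/2781, b=Δ0−h0·(2M0+M1)/6=598/309
seg 1: a=-2, c=M1/2=-392/309, d=(M2−M1)/(6·3)=1445/2781, b=Δ1−h1·(2M1+M2)/6=-578/309
seg 2: a=-5, c=M2/2=351/103, d=(M3−M2)/(6·2)=-4241/2472, b=Δ2−h2·(2M2+M3)/6=1405/309
seg 3: a=4, c=M3/2=-2837/412, d=(M4−M3)/(6·1)=2837/1236, b=Δ3−h3·(2M3+M4)/6=-1489/618
t_q=7 → seg 2, τ=1; S=-5+1405/309·τ+351/103·τ²+-4241/2472·τ³=1021/824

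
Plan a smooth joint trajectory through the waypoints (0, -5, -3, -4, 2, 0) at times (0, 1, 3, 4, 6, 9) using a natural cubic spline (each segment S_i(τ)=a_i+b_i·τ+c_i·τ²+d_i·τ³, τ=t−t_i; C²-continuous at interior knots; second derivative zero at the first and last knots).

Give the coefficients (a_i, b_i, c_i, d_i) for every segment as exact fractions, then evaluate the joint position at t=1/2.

Δ: Δ0=-5, Δ1=1, Δ2=-1, Δ3=3, Δ4=-2/3
row 1: diag=6, rhs=36; c'=1/3, d'=6
row 2: denom=6−2·1/3=16/3; d'=(-12−2·6)/(16/3)=-9/2
row 3: denom=6−1·3/16=93/16; d'=(24−1·-9/2)/(93/16)=152/31
row 4: denom=10−2·32/93=866/93; d'=(-22−2·152/31)/(866/93)=-1479/433
back: M4=-1479/433
back: M3=152/31−32/93·-1479/433=2632/433
back: M2=-9/2−3/16·2632/433=-2442/433
back: M1=6−1/3·-2442/433=3412/433
M: M0=0, M1=3412/433, M2=-2442/433, M3=2632/433, M4=-1479/433, M5=0
seg 0: a=0, c=M0/2=0, d=(M1−M0)/(6·1)=1706/1299, b=Δ0−h0·(2M0+M1)/6=-8201/1299
seg 1: a=-5, c=M1/2=1706/433, d=(M2−M1)/(6·2)=-2927/2598, b=Δ1−h1·(2M1+M2)/6=-3083/1299
seg 2: a=-3, c=M2/2=-1221/433, d=(M3−M2)/(6·1)=2537/1299, b=Δ2−h2·(2M2+M3)/6=-173/1299
seg 3: a=-4, c=M3/2=1316/433, d=(M4−M3)/(6·2)=-4111/5196, b=Δ3−h3·(2M3+M4)/6=112/1299
seg 4: a=2, c=M4/2=-1479/866, d=(M5−M4)/(6·3)=493/2598, b=Δ4−h4·(2M4+M5)/6=3571/1299
t_q=1/2 → seg 0, τ=1/2; S=0+-8201/1299·τ+0·τ²+1706/1299·τ³=-5183/1732

  seg 0: a=0 b=-8201/1299 c=0 d=1706/1299
  seg 1: a=-5 b=-3083/1299 c=1706/433 d=-2927/2598
  seg 2: a=-3 b=-173/1299 c=-1221/433 d=2537/1299
  seg 3: a=-4 b=112/1299 c=1316/433 d=-4111/5196
  seg 4: a=2 b=3571/1299 c=-1479/866 d=493/2598
S(1/2) = -5183/1732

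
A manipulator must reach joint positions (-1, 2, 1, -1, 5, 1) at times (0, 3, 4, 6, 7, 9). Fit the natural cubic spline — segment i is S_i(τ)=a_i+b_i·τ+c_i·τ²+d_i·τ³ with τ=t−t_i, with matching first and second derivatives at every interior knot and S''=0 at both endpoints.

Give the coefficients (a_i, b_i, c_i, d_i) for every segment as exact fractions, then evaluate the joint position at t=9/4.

  seg 0: a=-1 b=2269/1453 c=0 d=-272/4359
  seg 1: a=2 b=-179/1453 c=-816/1453 d=-458/1453
  seg 2: a=1 b=-3185/1453 c=-2190/1453 d=1528/1453
  seg 3: a=-1 b=6391/1453 c=6978/1453 d=-4651/1453
  seg 4: a=5 b=6394/1453 c=-6975/1453 d=2325/2906
S(9/4) = 5239/2906

Δ: Δ0=1, Δ1=-1, Δ2=-1, Δ3=6, Δ4=-2
row 1: diag=8, rhs=-12; c'=1/8, d'=-3/2
row 2: denom=6−1·1/8=47/8; d'=(0−1·-3/2)/(47/8)=12/47
row 3: denom=6−2·16/47=250/47; d'=(42−2·12/47)/(250/47)=39/5
row 4: denom=6−1·47/250=1453/250; d'=(-48−1·39/5)/(1453/250)=-13950/1453
back: M4=-13950/1453
back: M3=39/5−47/250·-13950/1453=13956/1453
back: M2=12/47−16/47·13956/1453=-4380/1453
back: M1=-3/2−1/8·-4380/1453=-1632/1453
M: M0=0, M1=-1632/1453, M2=-4380/1453, M3=13956/1453, M4=-13950/1453, M5=0
seg 0: a=-1, c=M0/2=0, d=(M1−M0)/(6·3)=-272/4359, b=Δ0−h0·(2M0+M1)/6=2269/1453
seg 1: a=2, c=M1/2=-816/1453, d=(M2−M1)/(6·1)=-458/1453, b=Δ1−h1·(2M1+M2)/6=-179/1453
seg 2: a=1, c=M2/2=-2190/1453, d=(M3−M2)/(6·2)=1528/1453, b=Δ2−h2·(2M2+M3)/6=-3185/1453
seg 3: a=-1, c=M3/2=6978/1453, d=(M4−M3)/(6·1)=-4651/1453, b=Δ3−h3·(2M3+M4)/6=6391/1453
seg 4: a=5, c=M4/2=-6975/1453, d=(M5−M4)/(6·2)=2325/2906, b=Δ4−h4·(2M4+M5)/6=6394/1453
t_q=9/4 → seg 0, τ=9/4; S=-1+2269/1453·τ+0·τ²+-272/4359·τ³=5239/2906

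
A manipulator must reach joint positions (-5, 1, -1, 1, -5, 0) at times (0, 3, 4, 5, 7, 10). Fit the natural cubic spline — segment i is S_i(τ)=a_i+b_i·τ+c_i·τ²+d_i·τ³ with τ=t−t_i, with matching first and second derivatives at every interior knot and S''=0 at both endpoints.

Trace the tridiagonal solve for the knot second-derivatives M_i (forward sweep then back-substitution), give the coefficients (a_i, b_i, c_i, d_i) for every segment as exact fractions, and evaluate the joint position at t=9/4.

Δ: Δ0=2, Δ1=-2, Δ2=2, Δ3=-3, Δ4=5/3
row 1: diag=8, rhs=-24; c'=1/8, d'=-3
row 2: denom=4−1·1/8=31/8; d'=(24−1·-3)/(31/8)=216/31
row 3: denom=6−1·8/31=178/31; d'=(-30−1·216/31)/(178/31)=-573/89
row 4: denom=10−2·31/89=828/89; d'=(28−2·-573/89)/(828/89)=1819/414
back: M4=1819/414
back: M3=-573/89−31/89·1819/414=-3299/414
back: M2=216/31−8/31·-3299/414=1868/207
back: M1=-3−1/8·1868/207=-1709/414
M: M0=0, M1=-1709/414, M2=1868/207, M3=-3299/414, M4=1819/414, M5=0
seg 0: a=-5, c=M0/2=0, d=(M1−M0)/(6·3)=-1709/7452, b=Δ0−h0·(2M0+M1)/6=3365/828
seg 1: a=1, c=M1/2=-1709/828, d=(M2−M1)/(6·1)=605/276, b=Δ1−h1·(2M1+M2)/6=-881/414
seg 2: a=-1, c=M2/2=934/207, d=(M3−M2)/(6·1)=-2345/828, b=Δ2−h2·(2M2+M3)/6=265/828
seg 3: a=1, c=M3/2=-3299/828, d=(M4−M3)/(6·2)=853/828, b=Δ3−h3·(2M3+M4)/6=39/46
seg 4: a=-5, c=M4/2=1819/828, d=(M5−M4)/(6·3)=-1819/7452, b=Δ4−h4·(2M4+M5)/6=-1129/414
t_q=9/4 → seg 0, τ=9/4; S=-5+3365/828·τ+0·τ²+-1709/7452·τ³=9019/5888

  seg 0: a=-5 b=3365/828 c=0 d=-1709/7452
  seg 1: a=1 b=-881/414 c=-1709/828 d=605/276
  seg 2: a=-1 b=265/828 c=934/207 d=-2345/828
  seg 3: a=1 b=39/46 c=-3299/828 d=853/828
  seg 4: a=-5 b=-1129/414 c=1819/828 d=-1819/7452
S(9/4) = 9019/5888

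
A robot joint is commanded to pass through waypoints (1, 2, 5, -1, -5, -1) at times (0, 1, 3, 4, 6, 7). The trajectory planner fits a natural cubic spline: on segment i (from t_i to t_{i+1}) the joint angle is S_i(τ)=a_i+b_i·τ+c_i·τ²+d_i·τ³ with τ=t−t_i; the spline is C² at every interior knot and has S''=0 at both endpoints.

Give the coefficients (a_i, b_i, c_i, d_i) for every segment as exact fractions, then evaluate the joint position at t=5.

  seg 0: a=1 b=391/988 c=0 d=597/988
  seg 1: a=2 b=1091/494 c=1791/988 d=-2141/1976
  seg 2: a=5 b=-875/247 c=-1158/247 d=29/13
  seg 3: a=-1 b=-1538/247 c=495/247 d=27/494
  seg 4: a=-5 b=604/247 c=576/247 d=-192/247
S(5) = -2553/494

Δ: Δ0=1, Δ1=3/2, Δ2=-6, Δ3=-2, Δ4=4
row 1: diag=6, rhs=3; c'=1/3, d'=1/2
row 2: denom=6−2·1/3=16/3; d'=(-45−2·1/2)/(16/3)=-69/8
row 3: denom=6−1·3/16=93/16; d'=(24−1·-69/8)/(93/16)=174/31
row 4: denom=6−2·32/93=494/93; d'=(36−2·174/31)/(494/93)=1152/247
back: M4=1152/247
back: M3=174/31−32/93·1152/247=990/247
back: M2=-69/8−3/16·990/247=-2316/247
back: M1=1/2−1/3·-2316/247=1791/494
M: M0=0, M1=1791/494, M2=-2316/247, M3=990/247, M4=1152/247, M5=0
seg 0: a=1, c=M0/2=0, d=(M1−M0)/(6·1)=597/988, b=Δ0−h0·(2M0+M1)/6=391/988
seg 1: a=2, c=M1/2=1791/988, d=(M2−M1)/(6·2)=-2141/1976, b=Δ1−h1·(2M1+M2)/6=1091/494
seg 2: a=5, c=M2/2=-1158/247, d=(M3−M2)/(6·1)=29/13, b=Δ2−h2·(2M2+M3)/6=-875/247
seg 3: a=-1, c=M3/2=495/247, d=(M4−M3)/(6·2)=27/494, b=Δ3−h3·(2M3+M4)/6=-1538/247
seg 4: a=-5, c=M4/2=576/247, d=(M5−M4)/(6·1)=-192/247, b=Δ4−h4·(2M4+M5)/6=604/247
t_q=5 → seg 3, τ=1; S=-1+-1538/247·τ+495/247·τ²+27/494·τ³=-2553/494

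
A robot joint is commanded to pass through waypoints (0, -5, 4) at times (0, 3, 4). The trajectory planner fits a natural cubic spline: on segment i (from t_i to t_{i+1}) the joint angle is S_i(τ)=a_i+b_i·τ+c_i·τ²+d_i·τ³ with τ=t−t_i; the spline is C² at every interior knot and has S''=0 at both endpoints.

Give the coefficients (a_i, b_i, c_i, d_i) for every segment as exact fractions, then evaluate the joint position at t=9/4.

  seg 0: a=0 b=-17/3 c=0 d=4/9
  seg 1: a=-5 b=19/3 c=4 d=-4/3
S(9/4) = -123/16

Δ: Δ0=-5/3, Δ1=9
row 1: diag=8, rhs=64; c'=1/8, d'=8
back: M1=8
M: M0=0, M1=8, M2=0
seg 0: a=0, c=M0/2=0, d=(M1−M0)/(6·3)=4/9, b=Δ0−h0·(2M0+M1)/6=-17/3
seg 1: a=-5, c=M1/2=4, d=(M2−M1)/(6·1)=-4/3, b=Δ1−h1·(2M1+M2)/6=19/3
t_q=9/4 → seg 0, τ=9/4; S=0+-17/3·τ+0·τ²+4/9·τ³=-123/16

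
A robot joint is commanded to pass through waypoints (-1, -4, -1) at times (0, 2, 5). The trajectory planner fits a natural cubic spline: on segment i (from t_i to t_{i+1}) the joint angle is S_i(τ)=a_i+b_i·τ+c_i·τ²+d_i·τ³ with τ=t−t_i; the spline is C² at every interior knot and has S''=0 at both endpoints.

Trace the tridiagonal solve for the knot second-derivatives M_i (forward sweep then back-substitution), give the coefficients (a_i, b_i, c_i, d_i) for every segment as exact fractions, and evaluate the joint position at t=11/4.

Δ: Δ0=-3/2, Δ1=1
row 1: diag=10, rhs=15; c'=3/10, d'=3/2
back: M1=3/2
M: M0=0, M1=3/2, M2=0
seg 0: a=-1, c=M0/2=0, d=(M1−M0)/(6·2)=1/8, b=Δ0−h0·(2M0+M1)/6=-2
seg 1: a=-4, c=M1/2=3/4, d=(M2−M1)/(6·3)=-1/12, b=Δ1−h1·(2M1+M2)/6=-1/2
t_q=11/4 → seg 1, τ=3/4; S=-4+-1/2·τ+3/4·τ²+-1/12·τ³=-1021/256

  seg 0: a=-1 b=-2 c=0 d=1/8
  seg 1: a=-4 b=-1/2 c=3/4 d=-1/12
S(11/4) = -1021/256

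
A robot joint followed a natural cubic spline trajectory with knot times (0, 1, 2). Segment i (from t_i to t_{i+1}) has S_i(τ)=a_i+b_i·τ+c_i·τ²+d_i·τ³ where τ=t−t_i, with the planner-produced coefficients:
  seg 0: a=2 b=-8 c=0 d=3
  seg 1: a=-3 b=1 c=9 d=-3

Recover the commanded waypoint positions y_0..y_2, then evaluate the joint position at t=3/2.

y_0=2 y_1=-3 y_2=4
S(3/2) = -5/8

y_0 = S_0(0) = a_0 = 2
y_1 = S_1(0) = a_1 = -3
y_2 = S_1(1) = 4
t_q=3/2 is in segment 1 (τ=1/2); S_1(τ)=-5/8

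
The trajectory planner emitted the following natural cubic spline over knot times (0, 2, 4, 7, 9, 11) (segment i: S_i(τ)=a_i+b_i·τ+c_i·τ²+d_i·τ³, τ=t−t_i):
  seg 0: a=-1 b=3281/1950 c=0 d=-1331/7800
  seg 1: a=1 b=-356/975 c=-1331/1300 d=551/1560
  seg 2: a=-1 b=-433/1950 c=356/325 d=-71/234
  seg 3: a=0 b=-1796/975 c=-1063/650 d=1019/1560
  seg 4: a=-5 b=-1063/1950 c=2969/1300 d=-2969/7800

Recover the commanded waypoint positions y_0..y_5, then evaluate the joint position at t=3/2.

y_0 = S_0(0) = a_0 = -1
y_1 = S_1(0) = a_1 = 1
y_2 = S_2(0) = a_2 = -1
y_3 = S_3(0) = a_3 = 0
y_4 = S_4(0) = a_4 = -5
y_5 = S_4(2) = 0
t_q=3/2 is in segment 0 (τ=3/2); S_0(τ)=19717/20800

y_0=-1 y_1=1 y_2=-1 y_3=0 y_4=-5 y_5=0
S(3/2) = 19717/20800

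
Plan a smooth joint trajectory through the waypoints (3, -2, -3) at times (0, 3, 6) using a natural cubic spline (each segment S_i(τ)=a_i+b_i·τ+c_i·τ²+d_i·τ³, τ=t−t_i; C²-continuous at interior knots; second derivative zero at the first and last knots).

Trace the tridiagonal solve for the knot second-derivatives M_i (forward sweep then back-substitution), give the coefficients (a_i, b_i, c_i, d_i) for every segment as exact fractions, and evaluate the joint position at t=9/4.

Δ: Δ0=-5/3, Δ1=-1/3
row 1: diag=12, rhs=8; c'=1/4, d'=2/3
back: M1=2/3
M: M0=0, M1=2/3, M2=0
seg 0: a=3, c=M0/2=0, d=(M1−M0)/(6·3)=1/27, b=Δ0−h0·(2M0+M1)/6=-2
seg 1: a=-2, c=M1/2=1/3, d=(M2−M1)/(6·3)=-1/27, b=Δ1−h1·(2M1+M2)/6=-1
t_q=9/4 → seg 0, τ=9/4; S=3+-2·τ+0·τ²+1/27·τ³=-69/64

  seg 0: a=3 b=-2 c=0 d=1/27
  seg 1: a=-2 b=-1 c=1/3 d=-1/27
S(9/4) = -69/64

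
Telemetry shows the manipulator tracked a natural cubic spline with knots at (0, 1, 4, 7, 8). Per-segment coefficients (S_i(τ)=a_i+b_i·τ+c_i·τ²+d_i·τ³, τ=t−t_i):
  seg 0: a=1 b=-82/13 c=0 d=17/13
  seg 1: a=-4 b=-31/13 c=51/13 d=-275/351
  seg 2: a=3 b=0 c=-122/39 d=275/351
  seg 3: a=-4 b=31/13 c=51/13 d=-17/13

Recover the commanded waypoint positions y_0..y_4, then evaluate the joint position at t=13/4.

y_0 = S_0(0) = a_0 = 1
y_1 = S_1(0) = a_1 = -4
y_2 = S_2(0) = a_2 = 3
y_3 = S_3(0) = a_3 = -4
y_4 = S_3(1) = 1
t_q=13/4 is in segment 1 (τ=9/4); S_1(τ)=1307/832

y_0=1 y_1=-4 y_2=3 y_3=-4 y_4=1
S(13/4) = 1307/832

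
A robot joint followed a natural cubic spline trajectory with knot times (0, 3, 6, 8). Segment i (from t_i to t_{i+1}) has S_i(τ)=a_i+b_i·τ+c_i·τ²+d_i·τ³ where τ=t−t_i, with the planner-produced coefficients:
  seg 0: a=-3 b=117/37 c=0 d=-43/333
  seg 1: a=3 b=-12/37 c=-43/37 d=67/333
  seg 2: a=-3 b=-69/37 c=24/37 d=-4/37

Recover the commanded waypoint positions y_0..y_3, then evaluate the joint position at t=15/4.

y_0 = S_0(0) = a_0 = -3
y_1 = S_1(0) = a_1 = 3
y_2 = S_2(0) = a_2 = -3
y_3 = S_2(2) = -5
t_q=15/4 is in segment 1 (τ=3/4); S_1(τ)=5181/2368

y_0=-3 y_1=3 y_2=-3 y_3=-5
S(15/4) = 5181/2368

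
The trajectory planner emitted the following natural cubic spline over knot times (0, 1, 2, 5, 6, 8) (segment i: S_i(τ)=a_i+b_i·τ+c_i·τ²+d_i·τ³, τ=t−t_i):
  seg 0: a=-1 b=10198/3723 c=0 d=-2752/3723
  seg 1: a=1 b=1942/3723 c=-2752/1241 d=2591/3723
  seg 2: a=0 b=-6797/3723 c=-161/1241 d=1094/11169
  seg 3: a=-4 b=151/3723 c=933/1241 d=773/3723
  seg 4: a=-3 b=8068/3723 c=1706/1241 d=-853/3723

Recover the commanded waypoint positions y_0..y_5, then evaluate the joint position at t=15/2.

y_0 = S_0(0) = a_0 = -1
y_1 = S_1(0) = a_1 = 1
y_2 = S_2(0) = a_2 = 0
y_3 = S_3(0) = a_3 = -4
y_4 = S_4(0) = a_4 = -3
y_5 = S_4(2) = 5
t_q=15/2 is in segment 4 (τ=3/2); S_4(τ)=25519/9928

y_0=-1 y_1=1 y_2=0 y_3=-4 y_4=-3 y_5=5
S(15/2) = 25519/9928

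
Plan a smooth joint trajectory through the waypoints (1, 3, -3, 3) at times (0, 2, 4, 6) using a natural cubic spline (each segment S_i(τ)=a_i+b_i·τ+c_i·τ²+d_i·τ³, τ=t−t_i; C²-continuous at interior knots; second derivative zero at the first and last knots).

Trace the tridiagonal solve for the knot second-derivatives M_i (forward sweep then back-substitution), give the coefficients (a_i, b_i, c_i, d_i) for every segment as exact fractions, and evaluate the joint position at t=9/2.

Δ: Δ0=1, Δ1=-3, Δ2=3
row 1: diag=8, rhs=-24; c'=1/4, d'=-3
row 2: denom=8−2·1/4=15/2; d'=(36−2·-3)/(15/2)=28/5
back: M2=28/5
back: M1=-3−1/4·28/5=-22/5
M: M0=0, M1=-22/5, M2=28/5, M3=0
seg 0: a=1, c=M0/2=0, d=(M1−M0)/(6·2)=-11/30, b=Δ0−h0·(2M0+M1)/6=37/15
seg 1: a=3, c=M1/2=-11/5, d=(M2−M1)/(6·2)=5/6, b=Δ1−h1·(2M1+M2)/6=-29/15
seg 2: a=-3, c=M2/2=14/5, d=(M3−M2)/(6·2)=-7/15, b=Δ2−h2·(2M2+M3)/6=-11/15
t_q=9/2 → seg 2, τ=1/2; S=-3+-11/15·τ+14/5·τ²+-7/15·τ³=-109/40

  seg 0: a=1 b=37/15 c=0 d=-11/30
  seg 1: a=3 b=-29/15 c=-11/5 d=5/6
  seg 2: a=-3 b=-11/15 c=14/5 d=-7/15
S(9/2) = -109/40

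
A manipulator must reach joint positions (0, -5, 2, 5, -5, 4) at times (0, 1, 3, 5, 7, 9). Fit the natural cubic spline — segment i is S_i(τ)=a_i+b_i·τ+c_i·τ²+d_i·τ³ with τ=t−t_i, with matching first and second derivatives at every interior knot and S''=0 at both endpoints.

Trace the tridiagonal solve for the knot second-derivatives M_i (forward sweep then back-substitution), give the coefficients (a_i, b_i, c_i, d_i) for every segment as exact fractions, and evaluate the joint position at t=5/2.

  seg 0: a=0 b=-4001/612 c=0 d=941/612
  seg 1: a=-5 b=-589/306 c=941/204 d=-1163/1224
  seg 2: a=2 b=784/153 c=-37/34 d=-443/1224
  seg 3: a=5 b=-1093/306 c=-665/204 d=779/612
  seg 4: a=-5 b=-409/306 c=893/204 d=-893/1224
S(5/2) = -2335/3264

Δ: Δ0=-5, Δ1=7/2, Δ2=3/2, Δ3=-5, Δ4=9/2
row 1: diag=6, rhs=51; c'=1/3, d'=17/2
row 2: denom=8−2·1/3=22/3; d'=(-12−2·17/2)/(22/3)=-87/22
row 3: denom=8−2·3/11=82/11; d'=(-39−2·-87/22)/(82/11)=-171/41
row 4: denom=8−2·11/41=306/41; d'=(57−2·-171/41)/(306/41)=893/102
back: M4=893/102
back: M3=-171/41−11/41·893/102=-665/102
back: M2=-87/22−3/11·-665/102=-37/17
back: M1=17/2−1/3·-37/17=941/102
M: M0=0, M1=941/102, M2=-37/17, M3=-665/102, M4=893/102, M5=0
seg 0: a=0, c=M0/2=0, d=(M1−M0)/(6·1)=941/612, b=Δ0−h0·(2M0+M1)/6=-4001/612
seg 1: a=-5, c=M1/2=941/204, d=(M2−M1)/(6·2)=-1163/1224, b=Δ1−h1·(2M1+M2)/6=-589/306
seg 2: a=2, c=M2/2=-37/34, d=(M3−M2)/(6·2)=-443/1224, b=Δ2−h2·(2M2+M3)/6=784/153
seg 3: a=5, c=M3/2=-665/204, d=(M4−M3)/(6·2)=779/612, b=Δ3−h3·(2M3+M4)/6=-1093/306
seg 4: a=-5, c=M4/2=893/204, d=(M5−M4)/(6·2)=-893/1224, b=Δ4−h4·(2M4+M5)/6=-409/306
t_q=5/2 → seg 1, τ=3/2; S=-5+-589/306·τ+941/204·τ²+-1163/1224·τ³=-2335/3264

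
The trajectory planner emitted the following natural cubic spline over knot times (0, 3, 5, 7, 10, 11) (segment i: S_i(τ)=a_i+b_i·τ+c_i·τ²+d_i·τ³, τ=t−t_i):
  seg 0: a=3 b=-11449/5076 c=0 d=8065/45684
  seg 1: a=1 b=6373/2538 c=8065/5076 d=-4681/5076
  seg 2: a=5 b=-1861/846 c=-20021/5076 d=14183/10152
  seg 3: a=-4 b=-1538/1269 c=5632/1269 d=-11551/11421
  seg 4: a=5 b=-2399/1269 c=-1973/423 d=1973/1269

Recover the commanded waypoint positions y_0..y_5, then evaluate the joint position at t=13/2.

y_0 = S_0(0) = a_0 = 3
y_1 = S_1(0) = a_1 = 1
y_2 = S_2(0) = a_2 = 5
y_3 = S_3(0) = a_3 = -4
y_4 = S_4(0) = a_4 = 5
y_5 = S_4(1) = 0
t_q=13/2 is in segment 2 (τ=3/2); S_2(τ)=-7397/3008

y_0=3 y_1=1 y_2=5 y_3=-4 y_4=5 y_5=0
S(13/2) = -7397/3008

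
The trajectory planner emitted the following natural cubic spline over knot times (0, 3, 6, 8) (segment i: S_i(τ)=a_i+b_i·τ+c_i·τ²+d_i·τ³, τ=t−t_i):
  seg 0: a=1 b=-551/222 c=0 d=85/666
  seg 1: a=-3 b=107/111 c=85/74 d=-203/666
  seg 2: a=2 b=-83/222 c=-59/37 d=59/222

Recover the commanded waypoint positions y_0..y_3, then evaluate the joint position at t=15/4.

y_0=1 y_1=-3 y_2=2 y_3=-3
S(15/4) = -8333/4736

y_0 = S_0(0) = a_0 = 1
y_1 = S_1(0) = a_1 = -3
y_2 = S_2(0) = a_2 = 2
y_3 = S_2(2) = -3
t_q=15/4 is in segment 1 (τ=3/4); S_1(τ)=-8333/4736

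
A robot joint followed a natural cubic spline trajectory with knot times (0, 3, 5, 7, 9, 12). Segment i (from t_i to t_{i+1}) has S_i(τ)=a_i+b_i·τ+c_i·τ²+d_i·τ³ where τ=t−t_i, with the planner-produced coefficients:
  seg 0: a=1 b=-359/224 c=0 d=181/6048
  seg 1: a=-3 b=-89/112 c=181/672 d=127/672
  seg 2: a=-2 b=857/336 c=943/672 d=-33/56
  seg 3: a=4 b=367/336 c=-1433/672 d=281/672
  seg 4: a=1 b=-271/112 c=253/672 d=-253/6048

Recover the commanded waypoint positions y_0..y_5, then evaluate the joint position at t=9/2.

y_0=1 y_1=-3 y_2=-2 y_3=4 y_4=1 y_5=-4
S(9/2) = -5283/1792

y_0 = S_0(0) = a_0 = 1
y_1 = S_1(0) = a_1 = -3
y_2 = S_2(0) = a_2 = -2
y_3 = S_3(0) = a_3 = 4
y_4 = S_4(0) = a_4 = 1
y_5 = S_4(3) = -4
t_q=9/2 is in segment 1 (τ=3/2); S_1(τ)=-5283/1792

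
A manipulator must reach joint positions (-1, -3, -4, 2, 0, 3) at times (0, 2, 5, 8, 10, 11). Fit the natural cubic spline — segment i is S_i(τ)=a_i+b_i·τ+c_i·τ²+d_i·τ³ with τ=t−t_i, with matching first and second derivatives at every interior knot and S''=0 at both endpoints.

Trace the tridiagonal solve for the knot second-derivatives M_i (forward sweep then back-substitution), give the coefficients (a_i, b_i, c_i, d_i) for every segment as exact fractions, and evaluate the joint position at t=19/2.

Δ: Δ0=-1, Δ1=-1/3, Δ2=2, Δ3=-1, Δ4=3
row 1: diag=10, rhs=4; c'=3/10, d'=2/5
row 2: denom=12−3·3/10=111/10; d'=(14−3·2/5)/(111/10)=128/111
row 3: denom=10−3·10/37=340/37; d'=(-18−3·128/111)/(340/37)=-397/170
row 4: denom=6−2·37/170=473/85; d'=(24−2·-397/170)/(473/85)=2437/473
back: M4=2437/473
back: M3=-397/170−37/170·2437/473=-1635/473
back: M2=128/111−10/37·-1635/473=2962/1419
back: M1=2/5−3/10·2962/1419=-107/473
M: M0=0, M1=-107/473, M2=2962/1419, M3=-1635/473, M4=2437/473, M5=0
seg 0: a=-1, c=M0/2=0, d=(M1−M0)/(6·2)=-107/5676, b=Δ0−h0·(2M0+M1)/6=-1312/1419
seg 1: a=-3, c=M1/2=-107/946, d=(M2−M1)/(6·3)=3283/25542, b=Δ1−h1·(2M1+M2)/6=-1633/1419
seg 2: a=-4, c=M2/2=1481/1419, d=(M3−M2)/(6·3)=-7867/25542, b=Δ2−h2·(2M2+M3)/6=4657/2838
seg 3: a=2, c=M3/2=-1635/946, d=(M4−M3)/(6·2)=1018/1419, b=Δ3−h3·(2M3+M4)/6=-586/1419
seg 4: a=0, c=M4/2=2437/946, d=(M5−M4)/(6·1)=-2437/2838, b=Δ4−h4·(2M4+M5)/6=1820/1419
t_q=19/2 → seg 3, τ=3/2; S=2+-586/1419·τ+-1635/946·τ²+1018/1419·τ³=-329/3784

  seg 0: a=-1 b=-1312/1419 c=0 d=-107/5676
  seg 1: a=-3 b=-1633/1419 c=-107/946 d=3283/25542
  seg 2: a=-4 b=4657/2838 c=1481/1419 d=-7867/25542
  seg 3: a=2 b=-586/1419 c=-1635/946 d=1018/1419
  seg 4: a=0 b=1820/1419 c=2437/946 d=-2437/2838
S(19/2) = -329/3784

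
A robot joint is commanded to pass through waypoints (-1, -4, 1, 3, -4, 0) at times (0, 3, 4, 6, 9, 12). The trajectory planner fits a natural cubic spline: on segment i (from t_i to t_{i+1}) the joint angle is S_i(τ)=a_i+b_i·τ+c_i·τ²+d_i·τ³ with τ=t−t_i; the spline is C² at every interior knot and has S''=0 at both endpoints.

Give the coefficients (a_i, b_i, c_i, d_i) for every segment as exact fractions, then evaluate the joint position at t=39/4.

Δ: Δ0=-1, Δ1=5, Δ2=1, Δ3=-7/3, Δ4=4/3
row 1: diag=8, rhs=36; c'=1/8, d'=9/2
row 2: denom=6−1·1/8=47/8; d'=(-24−1·9/2)/(47/8)=-228/47
row 3: denom=10−2·16/47=438/47; d'=(-20−2·-228/47)/(438/47)=-242/219
row 4: denom=12−3·47/146=1611/146; d'=(22−3·-242/219)/(1611/146)=1232/537
back: M4=1232/537
back: M3=-242/219−47/146·1232/537=-330/179
back: M2=-228/47−16/47·-330/179=-756/179
back: M1=9/2−1/8·-756/179=900/179
M: M0=0, M1=900/179, M2=-756/179, M3=-330/179, M4=1232/537, M5=0
seg 0: a=-1, c=M0/2=0, d=(M1−M0)/(6·3)=50/179, b=Δ0−h0·(2M0+M1)/6=-629/179
seg 1: a=-4, c=M1/2=450/179, d=(M2−M1)/(6·1)=-276/179, b=Δ1−h1·(2M1+M2)/6=721/179
seg 2: a=1, c=M2/2=-378/179, d=(M3−M2)/(6·2)=71/358, b=Δ2−h2·(2M2+M3)/6=793/179
seg 3: a=3, c=M3/2=-165/179, d=(M4−M3)/(6·3)=1111/4833, b=Δ3−h3·(2M3+M4)/6=-293/179
seg 4: a=-4, c=M4/2=616/537, d=(M5−M4)/(6·3)=-616/4833, b=Δ4−h4·(2M4+M5)/6=-172/179
t_q=39/4 → seg 4, τ=3/4; S=-4+-172/179·τ+616/537·τ²+-616/4833·τ³=-5913/1432

  seg 0: a=-1 b=-629/179 c=0 d=50/179
  seg 1: a=-4 b=721/179 c=450/179 d=-276/179
  seg 2: a=1 b=793/179 c=-378/179 d=71/358
  seg 3: a=3 b=-293/179 c=-165/179 d=1111/4833
  seg 4: a=-4 b=-172/179 c=616/537 d=-616/4833
S(39/4) = -5913/1432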